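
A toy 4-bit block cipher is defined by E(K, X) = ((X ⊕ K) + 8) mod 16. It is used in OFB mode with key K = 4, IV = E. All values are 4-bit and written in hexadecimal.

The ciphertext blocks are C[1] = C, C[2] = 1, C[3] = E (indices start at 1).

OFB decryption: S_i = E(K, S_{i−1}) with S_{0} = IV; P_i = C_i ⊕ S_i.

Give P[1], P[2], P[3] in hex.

P[1]: S = E(K, E) = 2; C ⊕ 2 = E.
P[2]: S = E(K, 2) = E; 1 ⊕ E = F.
P[3]: S = E(K, E) = 2; E ⊕ 2 = C.

P[1] = E, P[2] = F, P[3] = C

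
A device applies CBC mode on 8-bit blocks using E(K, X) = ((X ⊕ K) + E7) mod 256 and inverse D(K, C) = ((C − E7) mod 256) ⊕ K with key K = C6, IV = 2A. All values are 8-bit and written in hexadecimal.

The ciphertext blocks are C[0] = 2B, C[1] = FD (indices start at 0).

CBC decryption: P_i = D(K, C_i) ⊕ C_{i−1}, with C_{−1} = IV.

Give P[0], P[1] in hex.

P[0]: D(K, 2B) = 82; 82 ⊕ 2A = A8.
P[1]: D(K, FD) = D0; D0 ⊕ 2B = FB.

P[0] = A8, P[1] = FB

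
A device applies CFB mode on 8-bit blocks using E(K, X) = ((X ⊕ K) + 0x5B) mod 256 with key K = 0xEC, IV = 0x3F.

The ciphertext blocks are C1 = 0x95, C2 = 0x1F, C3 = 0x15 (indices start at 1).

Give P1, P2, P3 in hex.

P1 = 0xBB, P2 = 0xCB, P3 = 0x5B

CFB decryption: P_i = C_i ⊕ E(K, C_{i−1}), with C_{0} = IV.
P1: E(K, 0x3F) = 0x2E; 0x95 ⊕ 0x2E = 0xBB.
P2: E(K, 0x95) = 0xD4; 0x1F ⊕ 0xD4 = 0xCB.
P3: E(K, 0x1F) = 0x4E; 0x15 ⊕ 0x4E = 0x5B.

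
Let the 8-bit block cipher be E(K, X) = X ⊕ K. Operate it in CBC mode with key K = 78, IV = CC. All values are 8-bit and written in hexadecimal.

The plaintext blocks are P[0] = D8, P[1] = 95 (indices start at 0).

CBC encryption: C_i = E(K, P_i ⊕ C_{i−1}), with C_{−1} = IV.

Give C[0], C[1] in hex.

C[0]: P[0] ⊕ CC = 14; E(K, 14) = 6C.
C[1]: P[1] ⊕ 6C = F9; E(K, F9) = 81.

C[0] = 6C, C[1] = 81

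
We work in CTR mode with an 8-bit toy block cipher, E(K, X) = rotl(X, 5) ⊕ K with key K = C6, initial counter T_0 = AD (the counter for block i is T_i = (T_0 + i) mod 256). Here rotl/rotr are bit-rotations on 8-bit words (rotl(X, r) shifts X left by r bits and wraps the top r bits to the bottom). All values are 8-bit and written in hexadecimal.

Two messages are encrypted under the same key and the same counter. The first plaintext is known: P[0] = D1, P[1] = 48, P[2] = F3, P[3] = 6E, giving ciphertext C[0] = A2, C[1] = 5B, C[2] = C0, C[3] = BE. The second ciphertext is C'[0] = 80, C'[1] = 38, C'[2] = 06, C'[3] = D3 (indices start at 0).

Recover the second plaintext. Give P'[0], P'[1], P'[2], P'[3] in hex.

In CTR with a reused counter, both messages share the same keystream S_i, so C_i ⊕ C'_i = P_i ⊕ P'_i and thus P'_i = P_i ⊕ C_i ⊕ C'_i.
P'[0]: D1 ⊕ A2 ⊕ 80 = F3.
P'[1]: 48 ⊕ 5B ⊕ 38 = 2B.
P'[2]: F3 ⊕ C0 ⊕ 06 = 35.
P'[3]: 6E ⊕ BE ⊕ D3 = 03.

P'[0] = F3, P'[1] = 2B, P'[2] = 35, P'[3] = 03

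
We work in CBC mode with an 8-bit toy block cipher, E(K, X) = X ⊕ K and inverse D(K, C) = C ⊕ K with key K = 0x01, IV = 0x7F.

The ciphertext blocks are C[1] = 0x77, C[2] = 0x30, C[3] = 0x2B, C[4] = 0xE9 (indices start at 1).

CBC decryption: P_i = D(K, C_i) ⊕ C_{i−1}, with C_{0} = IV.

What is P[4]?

P[4] = 0xC3

P[4]: D(K, 0xE9) = 0xE8; 0xE8 ⊕ 0x2B = 0xC3.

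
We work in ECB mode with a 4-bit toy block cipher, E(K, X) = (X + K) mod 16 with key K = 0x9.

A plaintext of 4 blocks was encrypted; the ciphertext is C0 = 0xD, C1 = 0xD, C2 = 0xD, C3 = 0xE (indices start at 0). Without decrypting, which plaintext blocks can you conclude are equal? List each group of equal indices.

ECB encrypts each block independently with the same key, so equal ciphertext blocks imply equal plaintext blocks.
C0 = C1 = C2 = 0xD, so P0 = P1 = P2.

P0 = P1 = P2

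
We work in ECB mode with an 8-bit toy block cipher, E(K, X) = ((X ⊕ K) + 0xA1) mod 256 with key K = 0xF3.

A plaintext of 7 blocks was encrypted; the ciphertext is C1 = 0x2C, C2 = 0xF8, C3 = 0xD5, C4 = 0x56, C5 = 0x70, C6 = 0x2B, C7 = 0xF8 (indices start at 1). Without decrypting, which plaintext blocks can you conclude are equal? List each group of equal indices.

P2 = P7

ECB encrypts each block independently with the same key, so equal ciphertext blocks imply equal plaintext blocks.
C2 = C7 = 0xF8, so P2 = P7.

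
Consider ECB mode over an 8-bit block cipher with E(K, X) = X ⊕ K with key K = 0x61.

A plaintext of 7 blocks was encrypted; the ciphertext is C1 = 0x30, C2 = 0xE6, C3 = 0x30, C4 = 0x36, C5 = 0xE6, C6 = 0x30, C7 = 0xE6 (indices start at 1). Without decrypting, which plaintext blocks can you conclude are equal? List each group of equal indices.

ECB encrypts each block independently with the same key, so equal ciphertext blocks imply equal plaintext blocks.
C1 = C3 = C6 = 0x30, so P1 = P3 = P6.
C2 = C5 = C7 = 0xE6, so P2 = P5 = P7.

P1 = P3 = P6; P2 = P5 = P7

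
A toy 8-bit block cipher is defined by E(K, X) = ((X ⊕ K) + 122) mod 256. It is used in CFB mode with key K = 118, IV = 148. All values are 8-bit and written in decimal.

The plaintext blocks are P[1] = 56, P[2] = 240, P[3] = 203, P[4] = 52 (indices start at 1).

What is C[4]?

C[4] = 135

CFB encryption: C_i = P_i ⊕ E(K, C_{i−1}), with C_{0} = IV.
C[1]: E(K, 148) = 92; 56 ⊕ 92 = 100.
C[2]: E(K, 100) = 140; 240 ⊕ 140 = 124.
C[3]: E(K, 124) = 132; 203 ⊕ 132 = 79.
C[4]: E(K, 79) = 179; 52 ⊕ 179 = 135.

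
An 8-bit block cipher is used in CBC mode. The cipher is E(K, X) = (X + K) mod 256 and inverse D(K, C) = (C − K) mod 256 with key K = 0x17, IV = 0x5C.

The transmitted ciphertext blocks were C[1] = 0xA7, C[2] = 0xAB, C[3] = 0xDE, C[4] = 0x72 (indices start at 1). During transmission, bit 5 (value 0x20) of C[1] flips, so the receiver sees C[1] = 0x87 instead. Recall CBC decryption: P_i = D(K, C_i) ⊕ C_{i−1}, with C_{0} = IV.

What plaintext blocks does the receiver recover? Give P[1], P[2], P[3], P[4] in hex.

Only C[1] changed, to 0x87. In CBC, a change in C_i garbles P_i and flips the same bit in P_{i+1}. Decrypting the received ciphertext:
P[1]: D(K, 0x87) = 0x70; 0x70 ⊕ 0x5C = 0x2C.
P[2]: D(K, 0xAB) = 0x94; 0x94 ⊕ 0x87 = 0x13.
P[3]: D(K, 0xDE) = 0xC7; 0xC7 ⊕ 0xAB = 0x6C.
P[4]: D(K, 0x72) = 0x5B; 0x5B ⊕ 0xDE = 0x85.
Blocks that differ from the original plaintext: P[1], P[2].

P[1] = 0x2C, P[2] = 0x13, P[3] = 0x6C, P[4] = 0x85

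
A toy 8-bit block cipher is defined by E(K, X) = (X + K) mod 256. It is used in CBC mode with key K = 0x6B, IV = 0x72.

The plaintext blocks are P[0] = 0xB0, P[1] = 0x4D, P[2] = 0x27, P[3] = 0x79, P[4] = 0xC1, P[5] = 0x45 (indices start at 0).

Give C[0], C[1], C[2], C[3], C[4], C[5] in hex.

C[0] = 0x2D, C[1] = 0xCB, C[2] = 0x57, C[3] = 0x99, C[4] = 0xC3, C[5] = 0xF1

CBC encryption: C_i = E(K, P_i ⊕ C_{i−1}), with C_{−1} = IV.
C[0]: P[0] ⊕ 0x72 = 0xC2; E(K, 0xC2) = 0x2D.
C[1]: P[1] ⊕ 0x2D = 0x60; E(K, 0x60) = 0xCB.
C[2]: P[2] ⊕ 0xCB = 0xEC; E(K, 0xEC) = 0x57.
C[3]: P[3] ⊕ 0x57 = 0x2E; E(K, 0x2E) = 0x99.
C[4]: P[4] ⊕ 0x99 = 0x58; E(K, 0x58) = 0xC3.
C[5]: P[5] ⊕ 0xC3 = 0x86; E(K, 0x86) = 0xF1.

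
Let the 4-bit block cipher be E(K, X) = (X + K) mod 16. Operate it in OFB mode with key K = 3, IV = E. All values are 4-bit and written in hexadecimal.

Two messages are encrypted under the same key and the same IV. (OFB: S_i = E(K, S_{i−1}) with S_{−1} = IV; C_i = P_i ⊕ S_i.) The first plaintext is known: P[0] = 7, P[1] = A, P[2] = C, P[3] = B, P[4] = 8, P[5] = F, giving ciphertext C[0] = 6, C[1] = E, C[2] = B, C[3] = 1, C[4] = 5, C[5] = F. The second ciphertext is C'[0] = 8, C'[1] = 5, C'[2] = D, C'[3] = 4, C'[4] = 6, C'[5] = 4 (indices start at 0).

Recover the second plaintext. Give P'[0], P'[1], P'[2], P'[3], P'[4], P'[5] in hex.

In OFB with a reused IV, both messages share the same keystream S_i, so C_i ⊕ C'_i = P_i ⊕ P'_i and thus P'_i = P_i ⊕ C_i ⊕ C'_i.
P'[0]: 7 ⊕ 6 ⊕ 8 = 9.
P'[1]: A ⊕ E ⊕ 5 = 1.
P'[2]: C ⊕ B ⊕ D = A.
P'[3]: B ⊕ 1 ⊕ 4 = E.
P'[4]: 8 ⊕ 5 ⊕ 6 = B.
P'[5]: F ⊕ F ⊕ 4 = 4.

P'[0] = 9, P'[1] = 1, P'[2] = A, P'[3] = E, P'[4] = B, P'[5] = 4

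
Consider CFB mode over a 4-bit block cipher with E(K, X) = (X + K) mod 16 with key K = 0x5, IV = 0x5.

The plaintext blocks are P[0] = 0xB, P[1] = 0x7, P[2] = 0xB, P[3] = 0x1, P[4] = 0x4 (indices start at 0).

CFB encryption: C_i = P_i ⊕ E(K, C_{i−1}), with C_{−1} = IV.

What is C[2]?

C[2] = 0xD

C[0]: E(K, 0x5) = 0xA; 0xB ⊕ 0xA = 0x1.
C[1]: E(K, 0x1) = 0x6; 0x7 ⊕ 0x6 = 0x1.
C[2]: E(K, 0x1) = 0x6; 0xB ⊕ 0x6 = 0xD.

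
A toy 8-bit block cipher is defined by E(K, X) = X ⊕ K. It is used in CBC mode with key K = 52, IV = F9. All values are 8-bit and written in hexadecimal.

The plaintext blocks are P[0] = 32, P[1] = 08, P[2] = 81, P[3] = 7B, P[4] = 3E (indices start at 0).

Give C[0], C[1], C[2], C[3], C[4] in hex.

C[0] = 99, C[1] = C3, C[2] = 10, C[3] = 39, C[4] = 55

CBC encryption: C_i = E(K, P_i ⊕ C_{i−1}), with C_{−1} = IV.
C[0]: P[0] ⊕ F9 = CB; E(K, CB) = 99.
C[1]: P[1] ⊕ 99 = 91; E(K, 91) = C3.
C[2]: P[2] ⊕ C3 = 42; E(K, 42) = 10.
C[3]: P[3] ⊕ 10 = 6B; E(K, 6B) = 39.
C[4]: P[4] ⊕ 39 = 07; E(K, 07) = 55.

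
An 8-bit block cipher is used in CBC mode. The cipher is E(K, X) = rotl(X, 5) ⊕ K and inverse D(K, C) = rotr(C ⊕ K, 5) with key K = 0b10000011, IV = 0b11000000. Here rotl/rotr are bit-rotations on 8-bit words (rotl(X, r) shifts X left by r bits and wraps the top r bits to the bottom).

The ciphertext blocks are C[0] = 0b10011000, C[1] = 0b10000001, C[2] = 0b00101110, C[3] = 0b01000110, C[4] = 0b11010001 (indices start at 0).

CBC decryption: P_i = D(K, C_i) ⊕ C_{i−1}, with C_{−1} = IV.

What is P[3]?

P[3] = 0b00000000

P[3]: D(K, 0b01000110) = 0b00101110; 0b00101110 ⊕ 0b00101110 = 0b00000000.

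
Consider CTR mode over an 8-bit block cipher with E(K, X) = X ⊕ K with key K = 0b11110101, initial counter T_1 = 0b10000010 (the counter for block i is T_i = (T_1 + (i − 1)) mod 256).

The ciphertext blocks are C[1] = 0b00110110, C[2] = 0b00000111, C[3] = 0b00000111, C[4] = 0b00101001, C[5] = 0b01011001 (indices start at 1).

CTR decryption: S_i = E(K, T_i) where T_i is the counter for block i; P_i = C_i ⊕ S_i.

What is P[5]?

P[5] = 0b00101010

P[5]: T = 0b10000110, S = E(K, T) = 0b01110011; 0b01011001 ⊕ 0b01110011 = 0b00101010.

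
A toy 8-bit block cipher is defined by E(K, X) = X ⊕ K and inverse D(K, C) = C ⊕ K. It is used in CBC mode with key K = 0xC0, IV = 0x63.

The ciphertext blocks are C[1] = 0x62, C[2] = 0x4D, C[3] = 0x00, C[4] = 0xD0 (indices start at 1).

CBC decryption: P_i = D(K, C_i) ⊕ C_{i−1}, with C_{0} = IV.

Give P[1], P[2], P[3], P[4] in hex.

P[1]: D(K, 0x62) = 0xA2; 0xA2 ⊕ 0x63 = 0xC1.
P[2]: D(K, 0x4D) = 0x8D; 0x8D ⊕ 0x62 = 0xEF.
P[3]: D(K, 0x00) = 0xC0; 0xC0 ⊕ 0x4D = 0x8D.
P[4]: D(K, 0xD0) = 0x10; 0x10 ⊕ 0x00 = 0x10.

P[1] = 0xC1, P[2] = 0xEF, P[3] = 0x8D, P[4] = 0x10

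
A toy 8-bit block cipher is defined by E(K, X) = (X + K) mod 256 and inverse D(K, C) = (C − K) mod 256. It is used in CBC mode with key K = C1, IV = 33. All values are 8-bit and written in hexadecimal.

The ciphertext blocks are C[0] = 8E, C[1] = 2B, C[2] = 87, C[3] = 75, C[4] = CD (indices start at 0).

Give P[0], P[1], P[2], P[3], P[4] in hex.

CBC decryption: P_i = D(K, C_i) ⊕ C_{i−1}, with C_{−1} = IV.
P[0]: D(K, 8E) = CD; CD ⊕ 33 = FE.
P[1]: D(K, 2B) = 6A; 6A ⊕ 8E = E4.
P[2]: D(K, 87) = C6; C6 ⊕ 2B = ED.
P[3]: D(K, 75) = B4; B4 ⊕ 87 = 33.
P[4]: D(K, CD) = 0C; 0C ⊕ 75 = 79.

P[0] = FE, P[1] = E4, P[2] = ED, P[3] = 33, P[4] = 79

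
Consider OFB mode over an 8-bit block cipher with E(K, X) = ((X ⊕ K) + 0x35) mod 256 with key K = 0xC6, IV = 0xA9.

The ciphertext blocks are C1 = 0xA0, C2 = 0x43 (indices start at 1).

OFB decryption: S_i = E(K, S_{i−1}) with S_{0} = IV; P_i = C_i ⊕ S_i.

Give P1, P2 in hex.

P1 = 0x04, P2 = 0xD4

P1: S = E(K, 0xA9) = 0xA4; 0xA0 ⊕ 0xA4 = 0x04.
P2: S = E(K, 0xA4) = 0x97; 0x43 ⊕ 0x97 = 0xD4.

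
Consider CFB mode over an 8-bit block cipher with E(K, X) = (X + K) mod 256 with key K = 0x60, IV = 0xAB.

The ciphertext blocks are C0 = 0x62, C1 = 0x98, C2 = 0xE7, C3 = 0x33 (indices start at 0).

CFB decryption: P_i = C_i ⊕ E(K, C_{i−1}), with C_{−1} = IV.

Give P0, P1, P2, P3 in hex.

P0 = 0x69, P1 = 0x5A, P2 = 0x1F, P3 = 0x74

P0: E(K, 0xAB) = 0x0B; 0x62 ⊕ 0x0B = 0x69.
P1: E(K, 0x62) = 0xC2; 0x98 ⊕ 0xC2 = 0x5A.
P2: E(K, 0x98) = 0xF8; 0xE7 ⊕ 0xF8 = 0x1F.
P3: E(K, 0xE7) = 0x47; 0x33 ⊕ 0x47 = 0x74.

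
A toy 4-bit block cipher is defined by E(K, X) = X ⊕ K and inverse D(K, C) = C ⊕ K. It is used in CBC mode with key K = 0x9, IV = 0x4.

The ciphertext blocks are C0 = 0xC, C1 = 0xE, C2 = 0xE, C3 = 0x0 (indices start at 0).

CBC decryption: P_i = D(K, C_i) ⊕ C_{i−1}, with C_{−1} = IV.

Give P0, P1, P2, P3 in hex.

P0 = 0x1, P1 = 0xB, P2 = 0x9, P3 = 0x7

P0: D(K, 0xC) = 0x5; 0x5 ⊕ 0x4 = 0x1.
P1: D(K, 0xE) = 0x7; 0x7 ⊕ 0xC = 0xB.
P2: D(K, 0xE) = 0x7; 0x7 ⊕ 0xE = 0x9.
P3: D(K, 0x0) = 0x9; 0x9 ⊕ 0xE = 0x7.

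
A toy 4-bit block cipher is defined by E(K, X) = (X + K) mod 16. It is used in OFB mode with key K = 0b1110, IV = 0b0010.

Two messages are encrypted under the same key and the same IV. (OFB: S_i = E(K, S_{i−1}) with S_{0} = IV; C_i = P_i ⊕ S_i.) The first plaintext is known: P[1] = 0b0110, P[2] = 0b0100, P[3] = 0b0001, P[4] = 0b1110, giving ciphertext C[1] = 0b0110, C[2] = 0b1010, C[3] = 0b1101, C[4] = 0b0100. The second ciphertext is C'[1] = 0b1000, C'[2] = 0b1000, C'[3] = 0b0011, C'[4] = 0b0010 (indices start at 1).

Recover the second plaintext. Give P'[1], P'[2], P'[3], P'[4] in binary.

In OFB with a reused IV, both messages share the same keystream S_i, so C_i ⊕ C'_i = P_i ⊕ P'_i and thus P'_i = P_i ⊕ C_i ⊕ C'_i.
P'[1]: 0b0110 ⊕ 0b0110 ⊕ 0b1000 = 0b1000.
P'[2]: 0b0100 ⊕ 0b1010 ⊕ 0b1000 = 0b0110.
P'[3]: 0b0001 ⊕ 0b1101 ⊕ 0b0011 = 0b1111.
P'[4]: 0b1110 ⊕ 0b0100 ⊕ 0b0010 = 0b1000.

P'[1] = 0b1000, P'[2] = 0b0110, P'[3] = 0b1111, P'[4] = 0b1000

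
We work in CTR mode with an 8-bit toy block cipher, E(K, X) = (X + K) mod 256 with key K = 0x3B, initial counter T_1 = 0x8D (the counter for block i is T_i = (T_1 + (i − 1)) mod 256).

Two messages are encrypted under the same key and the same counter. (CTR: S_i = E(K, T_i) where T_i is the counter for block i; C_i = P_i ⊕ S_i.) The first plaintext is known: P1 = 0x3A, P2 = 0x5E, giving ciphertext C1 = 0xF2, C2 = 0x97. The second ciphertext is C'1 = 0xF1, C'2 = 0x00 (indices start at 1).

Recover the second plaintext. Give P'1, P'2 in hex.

P'1 = 0x39, P'2 = 0xC9

In CTR with a reused counter, both messages share the same keystream S_i, so C_i ⊕ C'_i = P_i ⊕ P'_i and thus P'_i = P_i ⊕ C_i ⊕ C'_i.
P'1: 0x3A ⊕ 0xF2 ⊕ 0xF1 = 0x39.
P'2: 0x5E ⊕ 0x97 ⊕ 0x00 = 0xC9.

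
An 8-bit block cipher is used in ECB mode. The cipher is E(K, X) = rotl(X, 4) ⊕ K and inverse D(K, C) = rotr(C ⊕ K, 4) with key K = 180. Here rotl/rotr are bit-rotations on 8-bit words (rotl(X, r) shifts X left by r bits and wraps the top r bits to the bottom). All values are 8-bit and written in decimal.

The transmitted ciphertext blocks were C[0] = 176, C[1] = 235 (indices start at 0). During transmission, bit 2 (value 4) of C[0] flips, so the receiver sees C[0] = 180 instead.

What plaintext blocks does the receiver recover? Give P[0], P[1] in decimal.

P[0] = 0, P[1] = 245

ECB decryption: P_i = D(K, C_i).
Only C[0] changed, to 180. In ECB, a change in C_i affects only P_i. Decrypting the received ciphertext:
P[0]: D(K, 180) = 0.
P[1]: D(K, 235) = 245.
Blocks that differ from the original plaintext: P[0].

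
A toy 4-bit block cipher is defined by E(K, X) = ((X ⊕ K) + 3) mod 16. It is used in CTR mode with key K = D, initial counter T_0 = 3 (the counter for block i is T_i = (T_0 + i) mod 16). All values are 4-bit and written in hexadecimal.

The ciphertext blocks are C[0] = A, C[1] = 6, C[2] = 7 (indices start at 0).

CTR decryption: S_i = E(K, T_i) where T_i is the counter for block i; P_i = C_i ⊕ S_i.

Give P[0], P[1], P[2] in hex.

P[0] = B, P[1] = A, P[2] = C

P[0]: T = 3, S = E(K, T) = 1; A ⊕ 1 = B.
P[1]: T = 4, S = E(K, T) = C; 6 ⊕ C = A.
P[2]: T = 5, S = E(K, T) = B; 7 ⊕ B = C.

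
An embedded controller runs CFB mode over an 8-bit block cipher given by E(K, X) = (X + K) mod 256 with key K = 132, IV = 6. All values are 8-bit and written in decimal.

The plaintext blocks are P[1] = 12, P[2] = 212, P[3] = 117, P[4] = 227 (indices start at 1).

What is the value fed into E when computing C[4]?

23

CFB encryption: C_i = P_i ⊕ E(K, C_{i−1}), with C_{0} = IV.
C[1]: E(K, 6) = 138; 12 ⊕ 138 = 134.
C[2]: E(K, 134) = 10; 212 ⊕ 10 = 222.
C[3]: E(K, 222) = 98; 117 ⊕ 98 = 23.
C[4]: E(K, 23) = 155; 227 ⊕ 155 = 120.
So the input to E for block [4] is 23.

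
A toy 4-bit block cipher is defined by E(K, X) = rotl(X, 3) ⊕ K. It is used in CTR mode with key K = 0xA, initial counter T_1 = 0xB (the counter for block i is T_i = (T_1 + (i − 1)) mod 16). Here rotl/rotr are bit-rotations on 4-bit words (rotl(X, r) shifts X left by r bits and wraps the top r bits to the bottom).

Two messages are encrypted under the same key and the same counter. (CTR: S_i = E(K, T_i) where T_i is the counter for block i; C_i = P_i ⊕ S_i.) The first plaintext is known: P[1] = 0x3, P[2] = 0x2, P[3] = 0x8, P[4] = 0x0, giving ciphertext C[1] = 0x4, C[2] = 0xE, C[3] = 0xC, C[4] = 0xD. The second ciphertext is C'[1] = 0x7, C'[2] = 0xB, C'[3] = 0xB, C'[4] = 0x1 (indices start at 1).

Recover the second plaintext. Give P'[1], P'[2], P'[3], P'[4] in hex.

P'[1] = 0x0, P'[2] = 0x7, P'[3] = 0xF, P'[4] = 0xC

In CTR with a reused counter, both messages share the same keystream S_i, so C_i ⊕ C'_i = P_i ⊕ P'_i and thus P'_i = P_i ⊕ C_i ⊕ C'_i.
P'[1]: 0x3 ⊕ 0x4 ⊕ 0x7 = 0x0.
P'[2]: 0x2 ⊕ 0xE ⊕ 0xB = 0x7.
P'[3]: 0x8 ⊕ 0xC ⊕ 0xB = 0xF.
P'[4]: 0x0 ⊕ 0xD ⊕ 0x1 = 0xC.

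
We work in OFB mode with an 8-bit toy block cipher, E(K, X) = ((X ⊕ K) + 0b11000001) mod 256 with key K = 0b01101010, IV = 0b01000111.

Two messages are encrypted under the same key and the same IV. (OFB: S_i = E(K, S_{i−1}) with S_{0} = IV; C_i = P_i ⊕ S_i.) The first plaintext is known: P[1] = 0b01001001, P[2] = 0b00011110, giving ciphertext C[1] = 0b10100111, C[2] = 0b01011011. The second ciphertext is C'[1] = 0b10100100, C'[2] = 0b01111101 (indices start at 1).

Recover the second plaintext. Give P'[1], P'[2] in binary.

P'[1] = 0b01001010, P'[2] = 0b00111000

In OFB with a reused IV, both messages share the same keystream S_i, so C_i ⊕ C'_i = P_i ⊕ P'_i and thus P'_i = P_i ⊕ C_i ⊕ C'_i.
P'[1]: 0b01001001 ⊕ 0b10100111 ⊕ 0b10100100 = 0b01001010.
P'[2]: 0b00011110 ⊕ 0b01011011 ⊕ 0b01111101 = 0b00111000.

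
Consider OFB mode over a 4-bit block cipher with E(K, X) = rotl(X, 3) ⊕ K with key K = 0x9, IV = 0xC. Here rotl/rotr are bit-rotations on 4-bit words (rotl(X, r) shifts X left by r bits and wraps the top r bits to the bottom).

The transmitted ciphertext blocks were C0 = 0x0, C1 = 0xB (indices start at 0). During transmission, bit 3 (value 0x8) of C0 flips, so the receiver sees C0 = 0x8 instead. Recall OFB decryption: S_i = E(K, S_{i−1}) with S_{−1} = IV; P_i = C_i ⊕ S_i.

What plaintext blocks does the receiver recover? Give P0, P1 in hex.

P0 = 0x7, P1 = 0xD

Only C0 changed, to 0x8. In OFB, a change in C_i flips the same bit in P_i only; the keystream is unaffected. Decrypting the received ciphertext:
P0: S = E(K, 0xC) = 0xF; 0x8 ⊕ 0xF = 0x7.
P1: S = E(K, 0xF) = 0x6; 0xB ⊕ 0x6 = 0xD.
Blocks that differ from the original plaintext: P0.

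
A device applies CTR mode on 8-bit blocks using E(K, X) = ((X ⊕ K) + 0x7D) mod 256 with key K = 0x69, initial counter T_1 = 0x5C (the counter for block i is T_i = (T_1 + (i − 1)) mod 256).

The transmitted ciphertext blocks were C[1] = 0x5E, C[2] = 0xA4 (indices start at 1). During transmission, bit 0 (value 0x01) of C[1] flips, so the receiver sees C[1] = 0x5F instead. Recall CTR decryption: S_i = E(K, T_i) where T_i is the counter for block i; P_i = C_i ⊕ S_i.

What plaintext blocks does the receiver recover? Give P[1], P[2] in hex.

Only C[1] changed, to 0x5F. In CTR, a change in C_i flips the same bit in P_i only; the keystream is unaffected. Decrypting the received ciphertext:
P[1]: T = 0x5C, S = E(K, T) = 0xB2; 0x5F ⊕ 0xB2 = 0xED.
P[2]: T = 0x5D, S = E(K, T) = 0xB1; 0xA4 ⊕ 0xB1 = 0x15.
Blocks that differ from the original plaintext: P[1].

P[1] = 0xED, P[2] = 0x15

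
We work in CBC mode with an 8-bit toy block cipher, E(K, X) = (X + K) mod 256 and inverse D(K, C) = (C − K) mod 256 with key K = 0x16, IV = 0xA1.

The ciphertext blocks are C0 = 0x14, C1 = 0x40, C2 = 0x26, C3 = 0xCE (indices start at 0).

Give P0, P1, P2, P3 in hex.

CBC decryption: P_i = D(K, C_i) ⊕ C_{i−1}, with C_{−1} = IV.
P0: D(K, 0x14) = 0xFE; 0xFE ⊕ 0xA1 = 0x5F.
P1: D(K, 0x40) = 0x2A; 0x2A ⊕ 0x14 = 0x3E.
P2: D(K, 0x26) = 0x10; 0x10 ⊕ 0x40 = 0x50.
P3: D(K, 0xCE) = 0xB8; 0xB8 ⊕ 0x26 = 0x9E.

P0 = 0x5F, P1 = 0x3E, P2 = 0x50, P3 = 0x9E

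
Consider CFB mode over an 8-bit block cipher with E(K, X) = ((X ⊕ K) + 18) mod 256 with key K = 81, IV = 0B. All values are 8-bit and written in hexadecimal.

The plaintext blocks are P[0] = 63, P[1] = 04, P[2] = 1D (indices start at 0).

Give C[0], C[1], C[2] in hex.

CFB encryption: C_i = P_i ⊕ E(K, C_{i−1}), with C_{−1} = IV.
C[0]: E(K, 0B) = A2; 63 ⊕ A2 = C1.
C[1]: E(K, C1) = 58; 04 ⊕ 58 = 5C.
C[2]: E(K, 5C) = F5; 1D ⊕ F5 = E8.

C[0] = C1, C[1] = 5C, C[2] = E8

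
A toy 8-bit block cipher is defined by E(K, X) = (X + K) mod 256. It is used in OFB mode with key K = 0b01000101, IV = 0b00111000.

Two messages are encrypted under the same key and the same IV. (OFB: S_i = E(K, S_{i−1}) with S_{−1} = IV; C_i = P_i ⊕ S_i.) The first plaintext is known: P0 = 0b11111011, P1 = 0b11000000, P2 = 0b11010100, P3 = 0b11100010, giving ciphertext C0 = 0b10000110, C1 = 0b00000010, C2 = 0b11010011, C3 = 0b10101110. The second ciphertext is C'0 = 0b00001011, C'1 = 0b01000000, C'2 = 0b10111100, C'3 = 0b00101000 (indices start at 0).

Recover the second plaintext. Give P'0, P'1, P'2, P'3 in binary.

In OFB with a reused IV, both messages share the same keystream S_i, so C_i ⊕ C'_i = P_i ⊕ P'_i and thus P'_i = P_i ⊕ C_i ⊕ C'_i.
P'0: 0b11111011 ⊕ 0b10000110 ⊕ 0b00001011 = 0b01110110.
P'1: 0b11000000 ⊕ 0b00000010 ⊕ 0b01000000 = 0b10000010.
P'2: 0b11010100 ⊕ 0b11010011 ⊕ 0b10111100 = 0b10111011.
P'3: 0b11100010 ⊕ 0b10101110 ⊕ 0b00101000 = 0b01100100.

P'0 = 0b01110110, P'1 = 0b10000010, P'2 = 0b10111011, P'3 = 0b01100100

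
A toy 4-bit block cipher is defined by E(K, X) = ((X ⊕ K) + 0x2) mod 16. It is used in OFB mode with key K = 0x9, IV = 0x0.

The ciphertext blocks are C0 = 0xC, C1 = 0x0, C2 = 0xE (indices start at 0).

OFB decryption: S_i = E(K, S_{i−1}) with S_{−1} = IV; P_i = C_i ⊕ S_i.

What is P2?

P2 = 0x1

P0: S = E(K, 0x0) = 0xB; 0xC ⊕ 0xB = 0x7.
P1: S = E(K, 0xB) = 0x4; 0x0 ⊕ 0x4 = 0x4.
P2: S = E(K, 0x4) = 0xF; 0xE ⊕ 0xF = 0x1.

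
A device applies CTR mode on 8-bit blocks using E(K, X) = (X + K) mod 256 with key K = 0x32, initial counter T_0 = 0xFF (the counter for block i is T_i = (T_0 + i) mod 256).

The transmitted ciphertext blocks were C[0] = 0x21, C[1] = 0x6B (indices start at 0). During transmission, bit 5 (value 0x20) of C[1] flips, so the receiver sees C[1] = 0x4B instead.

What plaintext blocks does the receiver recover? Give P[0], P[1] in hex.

CTR decryption: S_i = E(K, T_i) where T_i is the counter for block i; P_i = C_i ⊕ S_i.
Only C[1] changed, to 0x4B. In CTR, a change in C_i flips the same bit in P_i only; the keystream is unaffected. Decrypting the received ciphertext:
P[0]: T = 0xFF, S = E(K, T) = 0x31; 0x21 ⊕ 0x31 = 0x10.
P[1]: T = 0x00, S = E(K, T) = 0x32; 0x4B ⊕ 0x32 = 0x79.
Blocks that differ from the original plaintext: P[1].

P[0] = 0x10, P[1] = 0x79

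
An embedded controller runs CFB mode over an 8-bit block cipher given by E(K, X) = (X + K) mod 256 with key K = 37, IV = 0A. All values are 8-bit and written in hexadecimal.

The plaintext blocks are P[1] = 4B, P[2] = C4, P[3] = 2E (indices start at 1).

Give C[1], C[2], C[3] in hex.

CFB encryption: C_i = P_i ⊕ E(K, C_{i−1}), with C_{0} = IV.
C[1]: E(K, 0A) = 41; 4B ⊕ 41 = 0A.
C[2]: E(K, 0A) = 41; C4 ⊕ 41 = 85.
C[3]: E(K, 85) = BC; 2E ⊕ BC = 92.

C[1] = 0A, C[2] = 85, C[3] = 92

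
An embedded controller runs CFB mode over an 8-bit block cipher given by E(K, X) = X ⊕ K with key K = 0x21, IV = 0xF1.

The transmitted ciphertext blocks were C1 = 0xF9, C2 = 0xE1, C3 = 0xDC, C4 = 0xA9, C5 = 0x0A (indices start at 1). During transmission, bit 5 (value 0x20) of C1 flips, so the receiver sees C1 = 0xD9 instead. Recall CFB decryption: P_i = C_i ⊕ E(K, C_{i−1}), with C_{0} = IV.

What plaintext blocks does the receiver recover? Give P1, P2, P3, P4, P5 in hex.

Only C1 changed, to 0xD9. In CFB, a change in C_i flips the same bit in P_i and garbles P_{i+1}. Decrypting the received ciphertext:
P1: E(K, 0xF1) = 0xD0; 0xD9 ⊕ 0xD0 = 0x09.
P2: E(K, 0xD9) = 0xF8; 0xE1 ⊕ 0xF8 = 0x19.
P3: E(K, 0xE1) = 0xC0; 0xDC ⊕ 0xC0 = 0x1C.
P4: E(K, 0xDC) = 0xFD; 0xA9 ⊕ 0xFD = 0x54.
P5: E(K, 0xA9) = 0x88; 0x0A ⊕ 0x88 = 0x82.
Blocks that differ from the original plaintext: P1, P2.

P1 = 0x09, P2 = 0x19, P3 = 0x1C, P4 = 0x54, P5 = 0x82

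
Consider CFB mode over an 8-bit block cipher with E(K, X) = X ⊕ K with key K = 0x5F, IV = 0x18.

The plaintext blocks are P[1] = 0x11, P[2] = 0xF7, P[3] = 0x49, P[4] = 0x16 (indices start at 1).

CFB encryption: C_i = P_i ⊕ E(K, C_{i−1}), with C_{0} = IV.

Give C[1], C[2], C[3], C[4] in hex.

C[1]: E(K, 0x18) = 0x47; 0x11 ⊕ 0x47 = 0x56.
C[2]: E(K, 0x56) = 0x09; 0xF7 ⊕ 0x09 = 0xFE.
C[3]: E(K, 0xFE) = 0xA1; 0x49 ⊕ 0xA1 = 0xE8.
C[4]: E(K, 0xE8) = 0xB7; 0x16 ⊕ 0xB7 = 0xA1.

C[1] = 0x56, C[2] = 0xFE, C[3] = 0xE8, C[4] = 0xA1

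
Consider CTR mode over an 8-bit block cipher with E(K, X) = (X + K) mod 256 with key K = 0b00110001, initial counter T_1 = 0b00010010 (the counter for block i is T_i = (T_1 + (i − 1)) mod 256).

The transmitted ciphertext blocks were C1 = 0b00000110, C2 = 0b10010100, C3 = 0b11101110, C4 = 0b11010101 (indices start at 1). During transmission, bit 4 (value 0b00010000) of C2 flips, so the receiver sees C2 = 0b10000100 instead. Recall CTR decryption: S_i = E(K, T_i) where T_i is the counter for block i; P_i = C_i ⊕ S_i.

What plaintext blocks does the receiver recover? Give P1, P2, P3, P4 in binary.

Only C2 changed, to 0b10000100. In CTR, a change in C_i flips the same bit in P_i only; the keystream is unaffected. Decrypting the received ciphertext:
P1: T = 0b00010010, S = E(K, T) = 0b01000011; 0b00000110 ⊕ 0b01000011 = 0b01000101.
P2: T = 0b00010011, S = E(K, T) = 0b01000100; 0b10000100 ⊕ 0b01000100 = 0b11000000.
P3: T = 0b00010100, S = E(K, T) = 0b01000101; 0b11101110 ⊕ 0b01000101 = 0b10101011.
P4: T = 0b00010101, S = E(K, T) = 0b01000110; 0b11010101 ⊕ 0b01000110 = 0b10010011.
Blocks that differ from the original plaintext: P2.

P1 = 0b01000101, P2 = 0b11000000, P3 = 0b10101011, P4 = 0b10010011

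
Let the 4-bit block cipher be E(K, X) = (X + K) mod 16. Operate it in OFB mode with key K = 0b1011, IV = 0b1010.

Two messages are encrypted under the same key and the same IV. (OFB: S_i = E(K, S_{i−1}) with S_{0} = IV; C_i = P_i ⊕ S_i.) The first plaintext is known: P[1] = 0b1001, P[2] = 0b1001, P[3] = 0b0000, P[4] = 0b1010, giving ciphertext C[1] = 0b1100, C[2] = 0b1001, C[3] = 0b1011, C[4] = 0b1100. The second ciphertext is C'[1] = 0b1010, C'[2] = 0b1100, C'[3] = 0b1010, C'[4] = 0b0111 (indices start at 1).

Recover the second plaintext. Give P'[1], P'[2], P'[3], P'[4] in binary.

In OFB with a reused IV, both messages share the same keystream S_i, so C_i ⊕ C'_i = P_i ⊕ P'_i and thus P'_i = P_i ⊕ C_i ⊕ C'_i.
P'[1]: 0b1001 ⊕ 0b1100 ⊕ 0b1010 = 0b1111.
P'[2]: 0b1001 ⊕ 0b1001 ⊕ 0b1100 = 0b1100.
P'[3]: 0b0000 ⊕ 0b1011 ⊕ 0b1010 = 0b0001.
P'[4]: 0b1010 ⊕ 0b1100 ⊕ 0b0111 = 0b0001.

P'[1] = 0b1111, P'[2] = 0b1100, P'[3] = 0b0001, P'[4] = 0b0001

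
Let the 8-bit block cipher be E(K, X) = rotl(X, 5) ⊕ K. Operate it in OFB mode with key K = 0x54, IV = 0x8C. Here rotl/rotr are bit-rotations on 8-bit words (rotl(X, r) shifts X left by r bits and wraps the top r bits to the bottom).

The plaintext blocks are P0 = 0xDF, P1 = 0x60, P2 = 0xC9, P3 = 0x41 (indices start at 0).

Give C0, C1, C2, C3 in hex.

C0 = 0x1A, C1 = 0x8C, C2 = 0x00, C3 = 0x2C

OFB encryption: S_i = E(K, S_{i−1}) with S_{−1} = IV; C_i = P_i ⊕ S_i.
C0: S = E(K, 0x8C) = 0xC5; 0xDF ⊕ 0xC5 = 0x1A.
C1: S = E(K, 0xC5) = 0xEC; 0x60 ⊕ 0xEC = 0x8C.
C2: S = E(K, 0xEC) = 0xC9; 0xC9 ⊕ 0xC9 = 0x00.
C3: S = E(K, 0xC9) = 0x6D; 0x41 ⊕ 0x6D = 0x2C.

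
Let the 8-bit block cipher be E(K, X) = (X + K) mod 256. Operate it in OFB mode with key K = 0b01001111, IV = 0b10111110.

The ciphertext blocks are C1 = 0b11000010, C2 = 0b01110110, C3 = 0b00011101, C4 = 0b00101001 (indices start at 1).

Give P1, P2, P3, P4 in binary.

P1 = 0b11001111, P2 = 0b00101010, P3 = 0b10110110, P4 = 0b11010011

OFB decryption: S_i = E(K, S_{i−1}) with S_{0} = IV; P_i = C_i ⊕ S_i.
P1: S = E(K, 0b10111110) = 0b00001101; 0b11000010 ⊕ 0b00001101 = 0b11001111.
P2: S = E(K, 0b00001101) = 0b01011100; 0b01110110 ⊕ 0b01011100 = 0b00101010.
P3: S = E(K, 0b01011100) = 0b10101011; 0b00011101 ⊕ 0b10101011 = 0b10110110.
P4: S = E(K, 0b10101011) = 0b11111010; 0b00101001 ⊕ 0b11111010 = 0b11010011.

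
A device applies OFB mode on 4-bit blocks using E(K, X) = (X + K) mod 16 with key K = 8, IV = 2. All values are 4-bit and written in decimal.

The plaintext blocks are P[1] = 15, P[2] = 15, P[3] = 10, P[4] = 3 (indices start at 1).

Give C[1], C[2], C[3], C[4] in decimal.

OFB encryption: S_i = E(K, S_{i−1}) with S_{0} = IV; C_i = P_i ⊕ S_i.
C[1]: S = E(K, 2) = 10; 15 ⊕ 10 = 5.
C[2]: S = E(K, 10) = 2; 15 ⊕ 2 = 13.
C[3]: S = E(K, 2) = 10; 10 ⊕ 10 = 0.
C[4]: S = E(K, 10) = 2; 3 ⊕ 2 = 1.

C[1] = 5, C[2] = 13, C[3] = 0, C[4] = 1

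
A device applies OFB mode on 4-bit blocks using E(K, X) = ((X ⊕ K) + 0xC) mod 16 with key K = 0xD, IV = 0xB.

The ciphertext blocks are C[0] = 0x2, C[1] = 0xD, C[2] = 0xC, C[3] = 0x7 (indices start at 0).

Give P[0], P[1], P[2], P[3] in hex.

OFB decryption: S_i = E(K, S_{i−1}) with S_{−1} = IV; P_i = C_i ⊕ S_i.
P[0]: S = E(K, 0xB) = 0x2; 0x2 ⊕ 0x2 = 0x0.
P[1]: S = E(K, 0x2) = 0xB; 0xD ⊕ 0xB = 0x6.
P[2]: S = E(K, 0xB) = 0x2; 0xC ⊕ 0x2 = 0xE.
P[3]: S = E(K, 0x2) = 0xB; 0x7 ⊕ 0xB = 0xC.

P[0] = 0x0, P[1] = 0x6, P[2] = 0xE, P[3] = 0xC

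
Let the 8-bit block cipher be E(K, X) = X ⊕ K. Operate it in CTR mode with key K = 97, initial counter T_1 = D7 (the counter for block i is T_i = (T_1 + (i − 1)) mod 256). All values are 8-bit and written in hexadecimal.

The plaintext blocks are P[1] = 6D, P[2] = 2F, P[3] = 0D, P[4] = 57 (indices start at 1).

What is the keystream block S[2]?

CTR encryption: S_i = E(K, T_i) where T_i is the counter for block i; C_i = P_i ⊕ S_i.
C[1]: T = D7, S = E(K, T) = 40; 6D ⊕ 40 = 2D.
C[2]: T = D8, S = E(K, T) = 4F; 2F ⊕ 4F = 60.
So S[2] = 4F.

4F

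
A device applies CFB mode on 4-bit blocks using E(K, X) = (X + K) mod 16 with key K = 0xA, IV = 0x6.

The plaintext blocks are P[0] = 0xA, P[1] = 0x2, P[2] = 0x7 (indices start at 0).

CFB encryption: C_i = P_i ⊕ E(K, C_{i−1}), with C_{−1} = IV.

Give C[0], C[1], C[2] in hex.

C[0] = 0xA, C[1] = 0x6, C[2] = 0x7

C[0]: E(K, 0x6) = 0x0; 0xA ⊕ 0x0 = 0xA.
C[1]: E(K, 0xA) = 0x4; 0x2 ⊕ 0x4 = 0x6.
C[2]: E(K, 0x6) = 0x0; 0x7 ⊕ 0x0 = 0x7.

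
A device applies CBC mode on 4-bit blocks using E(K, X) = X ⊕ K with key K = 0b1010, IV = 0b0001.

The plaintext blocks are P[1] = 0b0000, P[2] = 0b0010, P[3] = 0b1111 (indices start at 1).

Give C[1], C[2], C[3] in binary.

CBC encryption: C_i = E(K, P_i ⊕ C_{i−1}), with C_{0} = IV.
C[1]: P[1] ⊕ 0b0001 = 0b0001; E(K, 0b0001) = 0b1011.
C[2]: P[2] ⊕ 0b1011 = 0b1001; E(K, 0b1001) = 0b0011.
C[3]: P[3] ⊕ 0b0011 = 0b1100; E(K, 0b1100) = 0b0110.

C[1] = 0b1011, C[2] = 0b0011, C[3] = 0b0110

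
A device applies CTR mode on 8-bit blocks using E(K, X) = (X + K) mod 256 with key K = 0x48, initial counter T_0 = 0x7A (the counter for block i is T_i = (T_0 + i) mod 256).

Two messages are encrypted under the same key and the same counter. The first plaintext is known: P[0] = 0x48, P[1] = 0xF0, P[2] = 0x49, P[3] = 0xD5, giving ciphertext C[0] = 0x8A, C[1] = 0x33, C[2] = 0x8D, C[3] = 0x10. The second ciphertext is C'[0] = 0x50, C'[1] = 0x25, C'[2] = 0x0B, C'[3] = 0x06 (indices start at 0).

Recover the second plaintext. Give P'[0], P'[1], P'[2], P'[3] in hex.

P'[0] = 0x92, P'[1] = 0xE6, P'[2] = 0xCF, P'[3] = 0xC3

In CTR with a reused counter, both messages share the same keystream S_i, so C_i ⊕ C'_i = P_i ⊕ P'_i and thus P'_i = P_i ⊕ C_i ⊕ C'_i.
P'[0]: 0x48 ⊕ 0x8A ⊕ 0x50 = 0x92.
P'[1]: 0xF0 ⊕ 0x33 ⊕ 0x25 = 0xE6.
P'[2]: 0x49 ⊕ 0x8D ⊕ 0x0B = 0xCF.
P'[3]: 0xD5 ⊕ 0x10 ⊕ 0x06 = 0xC3.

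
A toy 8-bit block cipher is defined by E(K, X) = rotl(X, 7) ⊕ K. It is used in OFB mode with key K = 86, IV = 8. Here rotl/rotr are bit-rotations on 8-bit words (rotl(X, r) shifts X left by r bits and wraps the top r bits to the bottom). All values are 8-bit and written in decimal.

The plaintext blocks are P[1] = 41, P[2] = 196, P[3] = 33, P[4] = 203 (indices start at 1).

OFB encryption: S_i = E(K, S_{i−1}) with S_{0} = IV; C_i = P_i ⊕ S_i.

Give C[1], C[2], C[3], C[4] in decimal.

C[1]: S = E(K, 8) = 82; 41 ⊕ 82 = 123.
C[2]: S = E(K, 82) = 127; 196 ⊕ 127 = 187.
C[3]: S = E(K, 127) = 233; 33 ⊕ 233 = 200.
C[4]: S = E(K, 233) = 162; 203 ⊕ 162 = 105.

C[1] = 123, C[2] = 187, C[3] = 200, C[4] = 105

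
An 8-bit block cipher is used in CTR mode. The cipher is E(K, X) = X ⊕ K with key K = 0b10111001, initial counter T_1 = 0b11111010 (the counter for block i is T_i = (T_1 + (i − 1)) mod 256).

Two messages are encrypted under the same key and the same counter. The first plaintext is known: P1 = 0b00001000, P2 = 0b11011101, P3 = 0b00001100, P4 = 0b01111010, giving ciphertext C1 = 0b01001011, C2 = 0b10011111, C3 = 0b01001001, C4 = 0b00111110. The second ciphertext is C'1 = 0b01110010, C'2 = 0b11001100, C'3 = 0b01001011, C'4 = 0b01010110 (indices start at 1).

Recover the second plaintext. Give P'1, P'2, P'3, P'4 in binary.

P'1 = 0b00110001, P'2 = 0b10001110, P'3 = 0b00001110, P'4 = 0b00010010

In CTR with a reused counter, both messages share the same keystream S_i, so C_i ⊕ C'_i = P_i ⊕ P'_i and thus P'_i = P_i ⊕ C_i ⊕ C'_i.
P'1: 0b00001000 ⊕ 0b01001011 ⊕ 0b01110010 = 0b00110001.
P'2: 0b11011101 ⊕ 0b10011111 ⊕ 0b11001100 = 0b10001110.
P'3: 0b00001100 ⊕ 0b01001001 ⊕ 0b01001011 = 0b00001110.
P'4: 0b01111010 ⊕ 0b00111110 ⊕ 0b01010110 = 0b00010010.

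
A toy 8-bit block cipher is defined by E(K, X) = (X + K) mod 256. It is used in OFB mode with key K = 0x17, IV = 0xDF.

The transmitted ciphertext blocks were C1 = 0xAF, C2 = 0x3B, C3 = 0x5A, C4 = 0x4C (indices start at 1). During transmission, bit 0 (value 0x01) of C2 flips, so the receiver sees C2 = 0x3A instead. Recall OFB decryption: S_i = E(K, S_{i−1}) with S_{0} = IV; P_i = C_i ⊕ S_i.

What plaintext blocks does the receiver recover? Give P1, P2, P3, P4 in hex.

P1 = 0x59, P2 = 0x37, P3 = 0x7E, P4 = 0x77

Only C2 changed, to 0x3A. In OFB, a change in C_i flips the same bit in P_i only; the keystream is unaffected. Decrypting the received ciphertext:
P1: S = E(K, 0xDF) = 0xF6; 0xAF ⊕ 0xF6 = 0x59.
P2: S = E(K, 0xF6) = 0x0D; 0x3A ⊕ 0x0D = 0x37.
P3: S = E(K, 0x0D) = 0x24; 0x5A ⊕ 0x24 = 0x7E.
P4: S = E(K, 0x24) = 0x3B; 0x4C ⊕ 0x3B = 0x77.
Blocks that differ from the original plaintext: P2.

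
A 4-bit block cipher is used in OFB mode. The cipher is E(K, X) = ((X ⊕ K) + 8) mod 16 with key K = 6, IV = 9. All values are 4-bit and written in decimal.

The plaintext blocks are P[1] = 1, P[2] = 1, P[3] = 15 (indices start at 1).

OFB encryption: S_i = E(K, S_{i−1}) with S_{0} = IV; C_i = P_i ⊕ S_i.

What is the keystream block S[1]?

C[1]: S = E(K, 9) = 7; 1 ⊕ 7 = 6.
So S[1] = 7.

7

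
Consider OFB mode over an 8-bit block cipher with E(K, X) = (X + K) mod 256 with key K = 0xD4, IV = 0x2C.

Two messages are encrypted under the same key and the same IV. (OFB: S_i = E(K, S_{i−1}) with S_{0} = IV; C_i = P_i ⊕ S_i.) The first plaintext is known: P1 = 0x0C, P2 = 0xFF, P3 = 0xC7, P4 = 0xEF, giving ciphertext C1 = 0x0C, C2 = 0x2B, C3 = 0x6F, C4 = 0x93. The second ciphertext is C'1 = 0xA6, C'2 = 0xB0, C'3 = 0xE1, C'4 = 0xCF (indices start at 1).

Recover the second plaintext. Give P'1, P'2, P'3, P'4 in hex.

In OFB with a reused IV, both messages share the same keystream S_i, so C_i ⊕ C'_i = P_i ⊕ P'_i and thus P'_i = P_i ⊕ C_i ⊕ C'_i.
P'1: 0x0C ⊕ 0x0C ⊕ 0xA6 = 0xA6.
P'2: 0xFF ⊕ 0x2B ⊕ 0xB0 = 0x64.
P'3: 0xC7 ⊕ 0x6F ⊕ 0xE1 = 0x49.
P'4: 0xEF ⊕ 0x93 ⊕ 0xCF = 0xB3.

P'1 = 0xA6, P'2 = 0x64, P'3 = 0x49, P'4 = 0xB3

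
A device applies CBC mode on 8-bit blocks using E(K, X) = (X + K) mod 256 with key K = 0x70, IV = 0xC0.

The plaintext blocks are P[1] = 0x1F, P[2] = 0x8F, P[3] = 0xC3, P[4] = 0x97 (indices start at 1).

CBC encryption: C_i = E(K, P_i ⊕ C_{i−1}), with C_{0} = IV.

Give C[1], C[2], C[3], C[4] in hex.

C[1] = 0x4F, C[2] = 0x30, C[3] = 0x63, C[4] = 0x64

C[1]: P[1] ⊕ 0xC0 = 0xDF; E(K, 0xDF) = 0x4F.
C[2]: P[2] ⊕ 0x4F = 0xC0; E(K, 0xC0) = 0x30.
C[3]: P[3] ⊕ 0x30 = 0xF3; E(K, 0xF3) = 0x63.
C[4]: P[4] ⊕ 0x63 = 0xF4; E(K, 0xF4) = 0x64.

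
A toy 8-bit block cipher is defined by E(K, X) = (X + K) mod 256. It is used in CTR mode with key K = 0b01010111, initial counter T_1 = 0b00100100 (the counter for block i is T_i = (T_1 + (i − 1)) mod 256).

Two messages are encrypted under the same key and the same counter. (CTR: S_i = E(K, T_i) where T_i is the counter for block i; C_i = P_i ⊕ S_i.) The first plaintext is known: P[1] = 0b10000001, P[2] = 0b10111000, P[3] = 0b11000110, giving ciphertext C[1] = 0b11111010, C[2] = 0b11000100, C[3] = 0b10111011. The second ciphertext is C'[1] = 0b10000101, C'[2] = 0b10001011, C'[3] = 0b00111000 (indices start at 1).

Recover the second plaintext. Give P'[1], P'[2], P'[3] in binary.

In CTR with a reused counter, both messages share the same keystream S_i, so C_i ⊕ C'_i = P_i ⊕ P'_i and thus P'_i = P_i ⊕ C_i ⊕ C'_i.
P'[1]: 0b10000001 ⊕ 0b11111010 ⊕ 0b10000101 = 0b11111110.
P'[2]: 0b10111000 ⊕ 0b11000100 ⊕ 0b10001011 = 0b11110111.
P'[3]: 0b11000110 ⊕ 0b10111011 ⊕ 0b00111000 = 0b01000101.

P'[1] = 0b11111110, P'[2] = 0b11110111, P'[3] = 0b01000101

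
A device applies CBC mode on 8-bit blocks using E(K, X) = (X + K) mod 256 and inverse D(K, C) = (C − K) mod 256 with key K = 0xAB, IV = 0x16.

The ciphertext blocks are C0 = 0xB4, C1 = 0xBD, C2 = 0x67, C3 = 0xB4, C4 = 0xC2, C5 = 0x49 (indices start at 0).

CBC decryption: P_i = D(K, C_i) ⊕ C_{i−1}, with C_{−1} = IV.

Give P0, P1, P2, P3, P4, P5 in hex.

P0: D(K, 0xB4) = 0x09; 0x09 ⊕ 0x16 = 0x1F.
P1: D(K, 0xBD) = 0x12; 0x12 ⊕ 0xB4 = 0xA6.
P2: D(K, 0x67) = 0xBC; 0xBC ⊕ 0xBD = 0x01.
P3: D(K, 0xB4) = 0x09; 0x09 ⊕ 0x67 = 0x6E.
P4: D(K, 0xC2) = 0x17; 0x17 ⊕ 0xB4 = 0xA3.
P5: D(K, 0x49) = 0x9E; 0x9E ⊕ 0xC2 = 0x5C.

P0 = 0x1F, P1 = 0xA6, P2 = 0x01, P3 = 0x6E, P4 = 0xA3, P5 = 0x5C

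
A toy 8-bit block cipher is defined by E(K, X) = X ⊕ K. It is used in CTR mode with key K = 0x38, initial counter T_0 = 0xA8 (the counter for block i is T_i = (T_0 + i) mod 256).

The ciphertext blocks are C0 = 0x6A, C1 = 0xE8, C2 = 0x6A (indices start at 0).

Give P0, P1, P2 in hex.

P0 = 0xFA, P1 = 0x79, P2 = 0xF8

CTR decryption: S_i = E(K, T_i) where T_i is the counter for block i; P_i = C_i ⊕ S_i.
P0: T = 0xA8, S = E(K, T) = 0x90; 0x6A ⊕ 0x90 = 0xFA.
P1: T = 0xA9, S = E(K, T) = 0x91; 0xE8 ⊕ 0x91 = 0x79.
P2: T = 0xAA, S = E(K, T) = 0x92; 0x6A ⊕ 0x92 = 0xF8.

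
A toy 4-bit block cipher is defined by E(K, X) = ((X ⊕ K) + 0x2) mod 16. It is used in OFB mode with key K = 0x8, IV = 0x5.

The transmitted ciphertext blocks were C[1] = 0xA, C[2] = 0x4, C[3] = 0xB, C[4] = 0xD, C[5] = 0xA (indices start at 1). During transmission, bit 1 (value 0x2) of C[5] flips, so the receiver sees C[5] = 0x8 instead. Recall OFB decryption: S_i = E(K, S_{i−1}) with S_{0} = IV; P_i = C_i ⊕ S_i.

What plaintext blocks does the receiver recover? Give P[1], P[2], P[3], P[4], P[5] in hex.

Only C[5] changed, to 0x8. In OFB, a change in C_i flips the same bit in P_i only; the keystream is unaffected. Decrypting the received ciphertext:
P[1]: S = E(K, 0x5) = 0xF; 0xA ⊕ 0xF = 0x5.
P[2]: S = E(K, 0xF) = 0x9; 0x4 ⊕ 0x9 = 0xD.
P[3]: S = E(K, 0x9) = 0x3; 0xB ⊕ 0x3 = 0x8.
P[4]: S = E(K, 0x3) = 0xD; 0xD ⊕ 0xD = 0x0.
P[5]: S = E(K, 0xD) = 0x7; 0x8 ⊕ 0x7 = 0xF.
Blocks that differ from the original plaintext: P[5].

P[1] = 0x5, P[2] = 0xD, P[3] = 0x8, P[4] = 0x0, P[5] = 0xF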